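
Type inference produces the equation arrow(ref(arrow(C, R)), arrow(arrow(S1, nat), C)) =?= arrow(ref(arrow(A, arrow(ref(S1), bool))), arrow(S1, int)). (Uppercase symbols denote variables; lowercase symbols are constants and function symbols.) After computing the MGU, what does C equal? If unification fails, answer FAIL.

FAIL

Decompose arrow/2: ref(arrow(C, R)) =?= ref(arrow(A, arrow(ref(S1), bool))),  arrow(arrow(S1, nat), C) =?= arrow(S1, int).
Decompose ref/1: arrow(C, R) =?= arrow(A, arrow(ref(S1), bool)).
Decompose arrow/2: C =?= A,  R =?= arrow(ref(S1), bool).
Bind C := A; substituting into the one remaining equation that mentions C gives: arrow(arrow(S1, nat), A) =?= arrow(S1, int).
Bind R := arrow(ref(S1), bool); no other remaining equation mentions R.
Decompose arrow/2: arrow(S1, nat) =?= S1,  A =?= int.
Occurs check fails: S1 occurs in arrow(S1, nat); the equation S1 =?= arrow(S1, nat) has no finite solution.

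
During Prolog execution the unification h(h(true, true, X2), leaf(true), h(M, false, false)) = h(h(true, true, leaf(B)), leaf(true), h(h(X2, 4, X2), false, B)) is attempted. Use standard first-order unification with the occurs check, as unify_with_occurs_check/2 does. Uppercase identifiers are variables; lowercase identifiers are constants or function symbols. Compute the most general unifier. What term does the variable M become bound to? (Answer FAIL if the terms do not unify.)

h(leaf(false), 4, leaf(false))

Decompose h/3: h(true, true, X2) = h(true, true, leaf(B)),  leaf(true) = leaf(true),  h(M, false, false) = h(h(X2, 4, X2), false, B).
Decompose h/3: true = true,  true = true,  X2 = leaf(B).
Delete trivial equation true = true.
Delete trivial equation true = true.
Bind X2 := leaf(B); substituting into the one remaining equation that mentions X2 gives: h(M, false, false) = h(h(leaf(B), 4, leaf(B)), false, B).
Delete trivial equation leaf(true) = leaf(true).
Decompose h/3: M = h(leaf(B), 4, leaf(B)),  false = false,  false = B.
Bind M := h(leaf(B), 4, leaf(B)); no other remaining equation mentions M.
Delete trivial equation false = false.
Bind B := false. Substituting into the earlier bindings gives X2 := leaf(false), M := h(leaf(false), 4, leaf(false)).
MGU = { X2 = leaf(false), M = h(leaf(false), 4, leaf(false)), B = false }, so M = h(leaf(false), 4, leaf(false)).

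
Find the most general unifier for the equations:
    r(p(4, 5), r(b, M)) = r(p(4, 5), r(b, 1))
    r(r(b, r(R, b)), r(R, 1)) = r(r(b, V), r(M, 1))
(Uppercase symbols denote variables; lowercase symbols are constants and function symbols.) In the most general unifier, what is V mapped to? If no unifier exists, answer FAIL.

r(1, b)

Decompose r/2: p(4, 5) = p(4, 5),  r(b, M) = r(b, 1).
Delete trivial equation p(4, 5) = p(4, 5).
Decompose r/2: b = b,  M = 1.
Delete trivial equation b = b.
Bind M := 1; substituting into the remaining equation gives: r(r(b, r(R, b)), r(R, 1)) = r(r(b, V), r(1, 1)).
Decompose r/2: r(b, r(R, b)) = r(b, V),  r(R, 1) = r(1, 1).
Decompose r/2: b = b,  r(R, b) = V.
Delete trivial equation b = b.
Bind V := r(R, b); no other remaining equation mentions V.
Decompose r/2: R = 1,  1 = 1.
Bind R := 1; no other remaining equation mentions R. Substituting into the earlier binding gives V := r(1, b).
Delete trivial equation 1 = 1.
MGU = { M := 1, V := r(1, b), R := 1 }, so V := r(1, b).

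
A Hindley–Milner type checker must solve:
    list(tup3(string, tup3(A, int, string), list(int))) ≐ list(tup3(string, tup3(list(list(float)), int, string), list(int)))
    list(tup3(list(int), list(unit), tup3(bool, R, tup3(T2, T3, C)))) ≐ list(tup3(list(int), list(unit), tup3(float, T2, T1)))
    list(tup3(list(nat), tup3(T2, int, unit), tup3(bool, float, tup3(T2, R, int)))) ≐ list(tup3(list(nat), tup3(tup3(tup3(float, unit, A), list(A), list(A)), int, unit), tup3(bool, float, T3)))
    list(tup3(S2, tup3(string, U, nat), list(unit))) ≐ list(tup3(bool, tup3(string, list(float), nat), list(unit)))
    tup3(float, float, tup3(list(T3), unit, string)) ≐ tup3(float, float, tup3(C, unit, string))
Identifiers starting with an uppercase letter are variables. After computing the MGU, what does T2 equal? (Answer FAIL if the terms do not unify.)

FAIL

Decompose list/1: tup3(string, tup3(A, int, string), list(int)) ≐ tup3(string, tup3(list(list(float)), int, string), list(int)).
Decompose tup3/3: string ≐ string,  tup3(A, int, string) ≐ tup3(list(list(float)), int, string),  list(int) ≐ list(int).
Delete trivial equation string ≐ string.
Decompose tup3/3: A ≐ list(list(float)),  int ≐ int,  string ≐ string.
Bind A := list(list(float)); substituting into the one remaining equation that mentions A gives: list(tup3(list(nat), tup3(T2, int, unit), tup3(bool, float, tup3(T2, R, int)))) ≐ list(tup3(list(nat), tup3(tup3(tup3(float, unit, list(list(float))), list(list(list(float))), list(list(list(float)))), int, unit), tup3(bool, float, T3))).
Delete trivial equation int ≐ int.
Delete trivial equation string ≐ string.
Delete trivial equation list(int) ≐ list(int).
Decompose list/1: tup3(list(int), list(unit), tup3(bool, R, tup3(T2, T3, C))) ≐ tup3(list(int), list(unit), tup3(float, T2, T1)).
Decompose tup3/3: list(int) ≐ list(int),  list(unit) ≐ list(unit),  tup3(bool, R, tup3(T2, T3, C)) ≐ tup3(float, T2, T1).
Delete trivial equation list(int) ≐ list(int).
Delete trivial equation list(unit) ≐ list(unit).
Decompose tup3/3: bool ≐ float,  R ≐ T2,  tup3(T2, T3, C) ≐ T1.
Clash: constants bool and float differ; no unifier exists.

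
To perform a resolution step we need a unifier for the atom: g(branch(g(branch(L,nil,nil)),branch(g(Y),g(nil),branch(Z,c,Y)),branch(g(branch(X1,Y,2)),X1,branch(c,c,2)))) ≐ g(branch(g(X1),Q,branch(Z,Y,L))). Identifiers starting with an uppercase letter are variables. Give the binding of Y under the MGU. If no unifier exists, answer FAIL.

branch(branch(c,c,2),nil,nil)

Decompose g/1: branch(g(branch(L,nil,nil)),branch(g(Y),g(nil),branch(Z,c,Y)),branch(g(branch(X1,Y,2)),X1,branch(c,c,2))) ≐ branch(g(X1),Q,branch(Z,Y,L)).
Decompose branch/3: g(branch(L,nil,nil)) ≐ g(X1),  branch(g(Y),g(nil),branch(Z,c,Y)) ≐ Q,  branch(g(branch(X1,Y,2)),X1,branch(c,c,2)) ≐ branch(Z,Y,L).
Decompose g/1: branch(L,nil,nil) ≐ X1.
Bind X1 := branch(L,nil,nil); substituting into the one remaining equation that mentions X1 gives: branch(g(branch(branch(L,nil,nil),Y,2)),branch(L,nil,nil),branch(c,c,2)) ≐ branch(Z,Y,L).
Bind Q := branch(g(Y),g(nil),branch(Z,c,Y)); no other remaining equation mentions Q.
Decompose branch/3: g(branch(branch(L,nil,nil),Y,2)) ≐ Z,  branch(L,nil,nil) ≐ Y,  branch(c,c,2) ≐ L.
Bind Z := g(branch(branch(L,nil,nil),Y,2)); no other remaining equation mentions Z. Substituting into the earlier binding gives Q := branch(g(Y),g(nil),branch(g(branch(branch(L,nil,nil),Y,2)),c,Y)).
Bind Y := branch(L,nil,nil); no other remaining equation mentions Y. Substituting into the earlier bindings gives Q := branch(g(branch(L,nil,nil)),g(nil),branch(g(branch(branch(L,nil,nil),branch(L,nil,nil),2)),c,branch(L,nil,nil))), Z := g(branch(branch(L,nil,nil),branch(L,nil,nil),2)).
Bind L := branch(c,c,2). Substituting into the earlier bindings gives X1 := branch(branch(c,c,2),nil,nil), Q := branch(g(branch(branch(c,c,2),nil,nil)),g(nil),branch(g(branch(branch(branch(c,c,2),nil,nil),branch(branch(c,c,2),nil,nil),2)),c,branch(branch(c,c,2),nil,nil))), Z := g(branch(branch(branch(c,c,2),nil,nil),branch(branch(c,c,2),nil,nil),2)), Y := branch(branch(c,c,2),nil,nil).
MGU = { X1 ↦ branch(branch(c,c,2),nil,nil), Q ↦ branch(g(branch(branch(c,c,2),nil,nil)),g(nil),branch(g(branch(branch(branch(c,c,2),nil,nil),branch(branch(c,c,2),nil,nil),2)),c,branch(branch(c,c,2),nil,nil))), Z ↦ g(branch(branch(branch(c,c,2),nil,nil),branch(branch(c,c,2),nil,nil),2)), Y ↦ branch(branch(c,c,2),nil,nil), L ↦ branch(c,c,2) }, so Y ↦ branch(branch(c,c,2),nil,nil).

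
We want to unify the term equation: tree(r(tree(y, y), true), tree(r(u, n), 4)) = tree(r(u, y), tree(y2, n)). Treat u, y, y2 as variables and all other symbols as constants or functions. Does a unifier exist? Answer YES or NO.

Decompose tree/2: r(tree(y, y), true) = r(u, y),  tree(r(u, n), 4) = tree(y2, n).
Decompose r/2: tree(y, y) = u,  true = y.
Bind u := tree(y, y); substituting into the one remaining equation that mentions u gives: tree(r(tree(y, y), n), 4) = tree(y2, n).
Bind y := true; substituting into the remaining equation gives: tree(r(tree(true, true), n), 4) = tree(y2, n). Substituting into the earlier binding gives u := tree(true, true).
Decompose tree/2: r(tree(true, true), n) = y2,  4 = n.
Bind y2 := r(tree(true, true), n); no other remaining equation mentions y2.
Clash: constants 4 and n differ; no unifier exists.

NO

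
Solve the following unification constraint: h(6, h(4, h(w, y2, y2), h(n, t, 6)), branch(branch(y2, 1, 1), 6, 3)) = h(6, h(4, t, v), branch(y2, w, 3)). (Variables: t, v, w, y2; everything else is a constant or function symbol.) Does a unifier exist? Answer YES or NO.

NO

Decompose h/3: 6 = 6,  h(4, h(w, y2, y2), h(n, t, 6)) = h(4, t, v),  branch(branch(y2, 1, 1), 6, 3) = branch(y2, w, 3).
Delete trivial equation 6 = 6.
Decompose h/3: 4 = 4,  h(w, y2, y2) = t,  h(n, t, 6) = v.
Delete trivial equation 4 = 4.
Bind t := h(w, y2, y2); substituting into the one remaining equation that mentions t gives: h(n, h(w, y2, y2), 6) = v.
Bind v := h(n, h(w, y2, y2), 6); no other remaining equation mentions v.
Decompose branch/3: branch(y2, 1, 1) = y2,  6 = w,  3 = 3.
Occurs check fails: y2 occurs in branch(y2, 1, 1); the equation y2 = branch(y2, 1, 1) has no finite solution.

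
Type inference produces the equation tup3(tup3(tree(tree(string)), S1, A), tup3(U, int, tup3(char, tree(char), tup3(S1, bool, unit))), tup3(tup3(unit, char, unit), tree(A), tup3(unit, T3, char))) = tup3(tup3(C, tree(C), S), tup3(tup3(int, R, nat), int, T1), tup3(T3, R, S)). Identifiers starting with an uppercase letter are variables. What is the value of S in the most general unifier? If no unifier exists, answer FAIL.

Decompose tup3/3: tup3(tree(tree(string)), S1, A) = tup3(C, tree(C), S),  tup3(U, int, tup3(char, tree(char), tup3(S1, bool, unit))) = tup3(tup3(int, R, nat), int, T1),  tup3(tup3(unit, char, unit), tree(A), tup3(unit, T3, char)) = tup3(T3, R, S).
Decompose tup3/3: tree(tree(string)) = C,  S1 = tree(C),  A = S.
Bind C := tree(tree(string)); substituting into the one remaining equation that mentions C gives: S1 = tree(tree(tree(string))).
Bind S1 := tree(tree(tree(string))); substituting into the one remaining equation that mentions S1 gives: tup3(U, int, tup3(char, tree(char), tup3(tree(tree(tree(string))), bool, unit))) = tup3(tup3(int, R, nat), int, T1).
Bind A := S; substituting into the one remaining equation that mentions A gives: tup3(tup3(unit, char, unit), tree(S), tup3(unit, T3, char)) = tup3(T3, R, S).
Decompose tup3/3: U = tup3(int, R, nat),  int = int,  tup3(char, tree(char), tup3(tree(tree(tree(string))), bool, unit)) = T1.
Bind U := tup3(int, R, nat); no other remaining equation mentions U.
Delete trivial equation int = int.
Bind T1 := tup3(char, tree(char), tup3(tree(tree(tree(string))), bool, unit)); no other remaining equation mentions T1.
Decompose tup3/3: tup3(unit, char, unit) = T3,  tree(S) = R,  tup3(unit, T3, char) = S.
Bind T3 := tup3(unit, char, unit); substituting into the one remaining equation that mentions T3 gives: tup3(unit, tup3(unit, char, unit), char) = S.
Bind R := tree(S); no other remaining equation mentions R. Substituting into the earlier binding gives U := tup3(int, tree(S), nat).
Bind S := tup3(unit, tup3(unit, char, unit), char). Substituting into the earlier bindings gives A := tup3(unit, tup3(unit, char, unit), char), U := tup3(int, tree(tup3(unit, tup3(unit, char, unit), char)), nat), R := tree(tup3(unit, tup3(unit, char, unit), char)).
MGU = { C -> tree(tree(string)), S1 -> tree(tree(tree(string))), A -> tup3(unit, tup3(unit, char, unit), char), U -> tup3(int, tree(tup3(unit, tup3(unit, char, unit), char)), nat), T1 -> tup3(char, tree(char), tup3(tree(tree(tree(string))), bool, unit)), T3 -> tup3(unit, char, unit), R -> tree(tup3(unit, tup3(unit, char, unit), char)), S -> tup3(unit, tup3(unit, char, unit), char) }, so S -> tup3(unit, tup3(unit, char, unit), char).

tup3(unit, tup3(unit, char, unit), char)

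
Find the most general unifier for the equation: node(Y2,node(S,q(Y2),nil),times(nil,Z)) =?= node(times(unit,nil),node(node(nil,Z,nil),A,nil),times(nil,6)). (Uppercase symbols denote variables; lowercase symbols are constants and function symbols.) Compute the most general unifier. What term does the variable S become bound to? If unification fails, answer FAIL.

node(nil,6,nil)

Decompose node/3: Y2 =?= times(unit,nil),  node(S,q(Y2),nil) =?= node(node(nil,Z,nil),A,nil),  times(nil,Z) =?= times(nil,6).
Bind Y2 := times(unit,nil); substituting into the one remaining equation that mentions Y2 gives: node(S,q(times(unit,nil)),nil) =?= node(node(nil,Z,nil),A,nil).
Decompose node/3: S =?= node(nil,Z,nil),  q(times(unit,nil)) =?= A,  nil =?= nil.
Bind S := node(nil,Z,nil); no other remaining equation mentions S.
Bind A := q(times(unit,nil)); no other remaining equation mentions A.
Delete trivial equation nil =?= nil.
Decompose times/2: nil =?= nil,  Z =?= 6.
Delete trivial equation nil =?= nil.
Bind Z := 6. Substituting into the earlier binding gives S := node(nil,6,nil).
MGU = { Y2 ↦ times(unit,nil), S ↦ node(nil,6,nil), A ↦ q(times(unit,nil)), Z ↦ 6 }, so S ↦ node(nil,6,nil).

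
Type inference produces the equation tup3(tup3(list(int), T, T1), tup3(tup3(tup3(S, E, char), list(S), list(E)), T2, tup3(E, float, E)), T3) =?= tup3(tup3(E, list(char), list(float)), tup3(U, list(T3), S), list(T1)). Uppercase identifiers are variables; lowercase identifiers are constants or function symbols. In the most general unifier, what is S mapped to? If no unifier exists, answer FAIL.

tup3(list(int), float, list(int))

Decompose tup3/3: tup3(list(int), T, T1) =?= tup3(E, list(char), list(float)),  tup3(tup3(tup3(S, E, char), list(S), list(E)), T2, tup3(E, float, E)) =?= tup3(U, list(T3), S),  T3 =?= list(T1).
Decompose tup3/3: list(int) =?= E,  T =?= list(char),  T1 =?= list(float).
Bind E := list(int); substituting into the one remaining equation that mentions E gives: tup3(tup3(tup3(S, list(int), char), list(S), list(list(int))), T2, tup3(list(int), float, list(int))) =?= tup3(U, list(T3), S).
Bind T := list(char); no other remaining equation mentions T.
Bind T1 := list(float); substituting into the one remaining equation that mentions T1 gives: T3 =?= list(list(float)).
Decompose tup3/3: tup3(tup3(S, list(int), char), list(S), list(list(int))) =?= U,  T2 =?= list(T3),  tup3(list(int), float, list(int)) =?= S.
Bind U := tup3(tup3(S, list(int), char), list(S), list(list(int))); no other remaining equation mentions U.
Bind T2 := list(T3); no other remaining equation mentions T2.
Bind S := tup3(list(int), float, list(int)); no other remaining equation mentions S. Substituting into the earlier binding gives U := tup3(tup3(tup3(list(int), float, list(int)), list(int), char), list(tup3(list(int), float, list(int))), list(list(int))).
Bind T3 := list(list(float)). Substituting into the earlier binding gives T2 := list(list(list(float))).
MGU = { E ↦ list(int), T ↦ list(char), T1 ↦ list(float), U ↦ tup3(tup3(tup3(list(int), float, list(int)), list(int), char), list(tup3(list(int), float, list(int))), list(list(int))), T2 ↦ list(list(list(float))), S ↦ tup3(list(int), float, list(int)), T3 ↦ list(list(float)) }, so S ↦ tup3(list(int), float, list(int)).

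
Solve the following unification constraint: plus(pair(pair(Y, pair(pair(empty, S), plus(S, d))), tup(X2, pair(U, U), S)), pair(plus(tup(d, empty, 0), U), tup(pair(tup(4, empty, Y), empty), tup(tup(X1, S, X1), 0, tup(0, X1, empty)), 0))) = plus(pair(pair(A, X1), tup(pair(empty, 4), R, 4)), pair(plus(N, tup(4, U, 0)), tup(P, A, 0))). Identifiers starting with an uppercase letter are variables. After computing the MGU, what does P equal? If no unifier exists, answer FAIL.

FAIL

Decompose plus/2: pair(pair(Y, pair(pair(empty, S), plus(S, d))), tup(X2, pair(U, U), S)) = pair(pair(A, X1), tup(pair(empty, 4), R, 4)),  pair(plus(tup(d, empty, 0), U), tup(pair(tup(4, empty, Y), empty), tup(tup(X1, S, X1), 0, tup(0, X1, empty)), 0)) = pair(plus(N, tup(4, U, 0)), tup(P, A, 0)).
Decompose pair/2: pair(Y, pair(pair(empty, S), plus(S, d))) = pair(A, X1),  tup(X2, pair(U, U), S) = tup(pair(empty, 4), R, 4).
Decompose pair/2: Y = A,  pair(pair(empty, S), plus(S, d)) = X1.
Bind Y := A; substituting into the one remaining equation that mentions Y gives: pair(plus(tup(d, empty, 0), U), tup(pair(tup(4, empty, A), empty), tup(tup(X1, S, X1), 0, tup(0, X1, empty)), 0)) = pair(plus(N, tup(4, U, 0)), tup(P, A, 0)).
Bind X1 := pair(pair(empty, S), plus(S, d)); substituting into the one remaining equation that mentions X1 gives: pair(plus(tup(d, empty, 0), U), tup(pair(tup(4, empty, A), empty), tup(tup(pair(pair(empty, S), plus(S, d)), S, pair(pair(empty, S), plus(S, d))), 0, tup(0, pair(pair(empty, S), plus(S, d)), empty)), 0)) = pair(plus(N, tup(4, U, 0)), tup(P, A, 0)).
Decompose tup/3: X2 = pair(empty, 4),  pair(U, U) = R,  S = 4.
Bind X2 := pair(empty, 4); no other remaining equation mentions X2.
Bind R := pair(U, U); no other remaining equation mentions R.
Bind S := 4; substituting into the remaining equation gives: pair(plus(tup(d, empty, 0), U), tup(pair(tup(4, empty, A), empty), tup(tup(pair(pair(empty, 4), plus(4, d)), 4, pair(pair(empty, 4), plus(4, d))), 0, tup(0, pair(pair(empty, 4), plus(4, d)), empty)), 0)) = pair(plus(N, tup(4, U, 0)), tup(P, A, 0)). Substituting into the earlier binding gives X1 := pair(pair(empty, 4), plus(4, d)).
Decompose pair/2: plus(tup(d, empty, 0), U) = plus(N, tup(4, U, 0)),  tup(pair(tup(4, empty, A), empty), tup(tup(pair(pair(empty, 4), plus(4, d)), 4, pair(pair(empty, 4), plus(4, d))), 0, tup(0, pair(pair(empty, 4), plus(4, d)), empty)), 0) = tup(P, A, 0).
Decompose plus/2: tup(d, empty, 0) = N,  U = tup(4, U, 0).
Bind N := tup(d, empty, 0); no other remaining equation mentions N.
Occurs check fails: U occurs in tup(4, U, 0); the equation U = tup(4, U, 0) has no finite solution.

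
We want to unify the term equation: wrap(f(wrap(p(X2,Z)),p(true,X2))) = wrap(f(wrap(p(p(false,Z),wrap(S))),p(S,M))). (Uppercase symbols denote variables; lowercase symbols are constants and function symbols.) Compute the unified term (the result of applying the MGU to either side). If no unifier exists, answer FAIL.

Decompose wrap/1: f(wrap(p(X2,Z)),p(true,X2)) = f(wrap(p(p(false,Z),wrap(S))),p(S,M)).
Decompose f/2: wrap(p(X2,Z)) = wrap(p(p(false,Z),wrap(S))),  p(true,X2) = p(S,M).
Decompose wrap/1: p(X2,Z) = p(p(false,Z),wrap(S)).
Decompose p/2: X2 = p(false,Z),  Z = wrap(S).
Bind X2 := p(false,Z); substituting into the one remaining equation that mentions X2 gives: p(true,p(false,Z)) = p(S,M).
Bind Z := wrap(S); substituting into the remaining equation gives: p(true,p(false,wrap(S))) = p(S,M). Substituting into the earlier binding gives X2 := p(false,wrap(S)).
Decompose p/2: true = S,  p(false,wrap(S)) = M.
Bind S := true; substituting into the remaining equation gives: p(false,wrap(true)) = M. Substituting into the earlier bindings gives X2 := p(false,wrap(true)), Z := wrap(true).
Bind M := p(false,wrap(true)).
Applying the MGU to either side gives wrap(f(wrap(p(p(false,wrap(true)),wrap(true))),p(true,p(false,wrap(true))))).

wrap(f(wrap(p(p(false,wrap(true)),wrap(true))),p(true,p(false,wrap(true)))))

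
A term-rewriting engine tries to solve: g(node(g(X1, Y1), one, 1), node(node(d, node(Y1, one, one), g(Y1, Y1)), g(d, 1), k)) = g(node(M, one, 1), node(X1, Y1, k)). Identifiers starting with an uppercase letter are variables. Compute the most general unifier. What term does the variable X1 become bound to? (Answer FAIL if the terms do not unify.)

Decompose g/2: node(g(X1, Y1), one, 1) = node(M, one, 1),  node(node(d, node(Y1, one, one), g(Y1, Y1)), g(d, 1), k) = node(X1, Y1, k).
Decompose node/3: g(X1, Y1) = M,  one = one,  1 = 1.
Bind M := g(X1, Y1); no other remaining equation mentions M.
Delete trivial equation one = one.
Delete trivial equation 1 = 1.
Decompose node/3: node(d, node(Y1, one, one), g(Y1, Y1)) = X1,  g(d, 1) = Y1,  k = k.
Bind X1 := node(d, node(Y1, one, one), g(Y1, Y1)); no other remaining equation mentions X1. Substituting into the earlier binding gives M := g(node(d, node(Y1, one, one), g(Y1, Y1)), Y1).
Bind Y1 := g(d, 1); no other remaining equation mentions Y1. Substituting into the earlier bindings gives M := g(node(d, node(g(d, 1), one, one), g(g(d, 1), g(d, 1))), g(d, 1)), X1 := node(d, node(g(d, 1), one, one), g(g(d, 1), g(d, 1))).
Delete trivial equation k = k.
MGU = { M -> g(node(d, node(g(d, 1), one, one), g(g(d, 1), g(d, 1))), g(d, 1)), X1 -> node(d, node(g(d, 1), one, one), g(g(d, 1), g(d, 1))), Y1 -> g(d, 1) }, so X1 -> node(d, node(g(d, 1), one, one), g(g(d, 1), g(d, 1))).

node(d, node(g(d, 1), one, one), g(g(d, 1), g(d, 1)))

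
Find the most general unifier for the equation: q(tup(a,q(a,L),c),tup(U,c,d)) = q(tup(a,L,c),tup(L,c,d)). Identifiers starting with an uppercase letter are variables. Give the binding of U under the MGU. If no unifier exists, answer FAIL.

Decompose q/2: tup(a,q(a,L),c) = tup(a,L,c),  tup(U,c,d) = tup(L,c,d).
Decompose tup/3: a = a,  q(a,L) = L,  c = c.
Delete trivial equation a = a.
Occurs check fails: L occurs in q(a,L); the equation L = q(a,L) has no finite solution.

FAIL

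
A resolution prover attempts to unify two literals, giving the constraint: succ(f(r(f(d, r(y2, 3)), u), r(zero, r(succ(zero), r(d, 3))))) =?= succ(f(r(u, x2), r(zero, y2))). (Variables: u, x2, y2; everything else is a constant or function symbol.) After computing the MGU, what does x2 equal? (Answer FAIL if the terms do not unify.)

Decompose succ/1: f(r(f(d, r(y2, 3)), u), r(zero, r(succ(zero), r(d, 3)))) =?= f(r(u, x2), r(zero, y2)).
Decompose f/2: r(f(d, r(y2, 3)), u) =?= r(u, x2),  r(zero, r(succ(zero), r(d, 3))) =?= r(zero, y2).
Decompose r/2: f(d, r(y2, 3)) =?= u,  u =?= x2.
Bind u := f(d, r(y2, 3)); substituting into the one remaining equation that mentions u gives: f(d, r(y2, 3)) =?= x2.
Bind x2 := f(d, r(y2, 3)); no other remaining equation mentions x2.
Decompose r/2: zero =?= zero,  r(succ(zero), r(d, 3)) =?= y2.
Delete trivial equation zero =?= zero.
Bind y2 := r(succ(zero), r(d, 3)). Substituting into the earlier bindings gives u := f(d, r(r(succ(zero), r(d, 3)), 3)), x2 := f(d, r(r(succ(zero), r(d, 3)), 3)).
MGU = { u := f(d, r(r(succ(zero), r(d, 3)), 3)), x2 := f(d, r(r(succ(zero), r(d, 3)), 3)), y2 := r(succ(zero), r(d, 3)) }, so x2 := f(d, r(r(succ(zero), r(d, 3)), 3)).

f(d, r(r(succ(zero), r(d, 3)), 3))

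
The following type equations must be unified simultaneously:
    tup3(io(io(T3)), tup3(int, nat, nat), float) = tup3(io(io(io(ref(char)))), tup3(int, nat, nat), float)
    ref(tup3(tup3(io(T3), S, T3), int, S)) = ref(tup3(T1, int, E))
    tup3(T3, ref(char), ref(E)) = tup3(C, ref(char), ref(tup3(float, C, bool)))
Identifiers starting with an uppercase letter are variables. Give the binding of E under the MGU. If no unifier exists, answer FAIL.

Decompose tup3/3: io(io(T3)) = io(io(io(ref(char)))),  tup3(int, nat, nat) = tup3(int, nat, nat),  float = float.
Decompose io/1: io(T3) = io(io(ref(char))).
Decompose io/1: T3 = io(ref(char)).
Bind T3 := io(ref(char)); substituting into the 2 remaining equations that mention T3 gives: ref(tup3(tup3(io(io(ref(char))), S, io(ref(char))), int, S)) = ref(tup3(T1, int, E)),  tup3(io(ref(char)), ref(char), ref(E)) = tup3(C, ref(char), ref(tup3(float, C, bool))).
Delete trivial equation tup3(int, nat, nat) = tup3(int, nat, nat).
Delete trivial equation float = float.
Decompose ref/1: tup3(tup3(io(io(ref(char))), S, io(ref(char))), int, S) = tup3(T1, int, E).
Decompose tup3/3: tup3(io(io(ref(char))), S, io(ref(char))) = T1,  int = int,  S = E.
Bind T1 := tup3(io(io(ref(char))), S, io(ref(char))); no other remaining equation mentions T1.
Delete trivial equation int = int.
Bind S := E; no other remaining equation mentions S. Substituting into the earlier binding gives T1 := tup3(io(io(ref(char))), E, io(ref(char))).
Decompose tup3/3: io(ref(char)) = C,  ref(char) = ref(char),  ref(E) = ref(tup3(float, C, bool)).
Bind C := io(ref(char)); substituting into the one remaining equation that mentions C gives: ref(E) = ref(tup3(float, io(ref(char)), bool)).
Delete trivial equation ref(char) = ref(char).
Decompose ref/1: E = tup3(float, io(ref(char)), bool).
Bind E := tup3(float, io(ref(char)), bool). Substituting into the earlier bindings gives T1 := tup3(io(io(ref(char))), tup3(float, io(ref(char)), bool), io(ref(char))), S := tup3(float, io(ref(char)), bool).
MGU = { T3 ↦ io(ref(char)), T1 ↦ tup3(io(io(ref(char))), tup3(float, io(ref(char)), bool), io(ref(char))), S ↦ tup3(float, io(ref(char)), bool), C ↦ io(ref(char)), E ↦ tup3(float, io(ref(char)), bool) }, so E ↦ tup3(float, io(ref(char)), bool).

tup3(float, io(ref(char)), bool)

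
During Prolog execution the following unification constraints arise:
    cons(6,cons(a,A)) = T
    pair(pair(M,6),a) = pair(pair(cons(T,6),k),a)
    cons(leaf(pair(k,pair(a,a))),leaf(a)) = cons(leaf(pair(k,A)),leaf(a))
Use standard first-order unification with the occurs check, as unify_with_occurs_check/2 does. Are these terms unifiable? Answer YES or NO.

NO

Bind T := cons(6,cons(a,A)); substituting into the one remaining equation that mentions T gives: pair(pair(M,6),a) = pair(pair(cons(cons(6,cons(a,A)),6),k),a).
Decompose pair/2: pair(M,6) = pair(cons(cons(6,cons(a,A)),6),k),  a = a.
Decompose pair/2: M = cons(cons(6,cons(a,A)),6),  6 = k.
Bind M := cons(cons(6,cons(a,A)),6); no other remaining equation mentions M.
Clash: constants 6 and k differ; no unifier exists.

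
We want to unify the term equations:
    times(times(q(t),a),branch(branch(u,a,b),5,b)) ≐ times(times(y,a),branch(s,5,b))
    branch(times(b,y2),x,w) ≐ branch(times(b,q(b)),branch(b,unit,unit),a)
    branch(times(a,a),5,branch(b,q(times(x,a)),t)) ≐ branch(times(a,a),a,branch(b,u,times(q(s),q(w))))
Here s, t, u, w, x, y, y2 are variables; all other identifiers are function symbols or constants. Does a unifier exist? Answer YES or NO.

Decompose times/2: times(q(t),a) ≐ times(y,a),  branch(branch(u,a,b),5,b) ≐ branch(s,5,b).
Decompose times/2: q(t) ≐ y,  a ≐ a.
Bind y := q(t); no other remaining equation mentions y.
Delete trivial equation a ≐ a.
Decompose branch/3: branch(u,a,b) ≐ s,  5 ≐ 5,  b ≐ b.
Bind s := branch(u,a,b); substituting into the one remaining equation that mentions s gives: branch(times(a,a),5,branch(b,q(times(x,a)),t)) ≐ branch(times(a,a),a,branch(b,u,times(q(branch(u,a,b)),q(w)))).
Delete trivial equation 5 ≐ 5.
Delete trivial equation b ≐ b.
Decompose branch/3: times(b,y2) ≐ times(b,q(b)),  x ≐ branch(b,unit,unit),  w ≐ a.
Decompose times/2: b ≐ b,  y2 ≐ q(b).
Delete trivial equation b ≐ b.
Bind y2 := q(b); no other remaining equation mentions y2.
Bind x := branch(b,unit,unit); substituting into the one remaining equation that mentions x gives: branch(times(a,a),5,branch(b,q(times(branch(b,unit,unit),a)),t)) ≐ branch(times(a,a),a,branch(b,u,times(q(branch(u,a,b)),q(w)))).
Bind w := a; substituting into the remaining equation gives: branch(times(a,a),5,branch(b,q(times(branch(b,unit,unit),a)),t)) ≐ branch(times(a,a),a,branch(b,u,times(q(branch(u,a,b)),q(a)))).
Decompose branch/3: times(a,a) ≐ times(a,a),  5 ≐ a,  branch(b,q(times(branch(b,unit,unit),a)),t) ≐ branch(b,u,times(q(branch(u,a,b)),q(a))).
Delete trivial equation times(a,a) ≐ times(a,a).
Clash: constants 5 and a differ; no unifier exists.

NO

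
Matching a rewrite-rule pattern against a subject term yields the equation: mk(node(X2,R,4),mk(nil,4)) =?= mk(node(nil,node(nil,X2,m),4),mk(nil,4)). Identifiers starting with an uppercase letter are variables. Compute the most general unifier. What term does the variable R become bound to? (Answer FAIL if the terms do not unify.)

node(nil,nil,m)

Decompose mk/2: node(X2,R,4) =?= node(nil,node(nil,X2,m),4),  mk(nil,4) =?= mk(nil,4).
Decompose node/3: X2 =?= nil,  R =?= node(nil,X2,m),  4 =?= 4.
Bind X2 := nil; substituting into the one remaining equation that mentions X2 gives: R =?= node(nil,nil,m).
Bind R := node(nil,nil,m); no other remaining equation mentions R.
Delete trivial equation 4 =?= 4.
Delete trivial equation mk(nil,4) =?= mk(nil,4).
MGU = { X2 -> nil, R -> node(nil,nil,m) }, so R -> node(nil,nil,m).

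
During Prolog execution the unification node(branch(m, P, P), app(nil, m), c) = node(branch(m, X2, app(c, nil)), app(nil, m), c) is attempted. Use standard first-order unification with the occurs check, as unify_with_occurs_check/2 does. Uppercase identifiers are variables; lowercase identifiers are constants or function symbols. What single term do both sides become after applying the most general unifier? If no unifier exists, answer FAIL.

Decompose node/3: branch(m, P, P) = branch(m, X2, app(c, nil)),  app(nil, m) = app(nil, m),  c = c.
Decompose branch/3: m = m,  P = X2,  P = app(c, nil).
Delete trivial equation m = m.
Bind P := X2; substituting into the one remaining equation that mentions P gives: X2 = app(c, nil).
Bind X2 := app(c, nil); no other remaining equation mentions X2. Substituting into the earlier binding gives P := app(c, nil).
Delete trivial equation app(nil, m) = app(nil, m).
Delete trivial equation c = c.
Applying the MGU to either side gives node(branch(m, app(c, nil), app(c, nil)), app(nil, m), c).

node(branch(m, app(c, nil), app(c, nil)), app(nil, m), c)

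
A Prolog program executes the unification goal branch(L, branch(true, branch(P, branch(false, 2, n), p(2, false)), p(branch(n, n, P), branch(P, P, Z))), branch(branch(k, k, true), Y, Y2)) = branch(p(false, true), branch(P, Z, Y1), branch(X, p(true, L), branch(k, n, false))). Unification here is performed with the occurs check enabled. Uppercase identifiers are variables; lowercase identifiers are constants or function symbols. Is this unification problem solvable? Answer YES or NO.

YES

Decompose branch/3: L = p(false, true),  branch(true, branch(P, branch(false, 2, n), p(2, false)), p(branch(n, n, P), branch(P, P, Z))) = branch(P, Z, Y1),  branch(branch(k, k, true), Y, Y2) = branch(X, p(true, L), branch(k, n, false)).
Bind L := p(false, true); substituting into the one remaining equation that mentions L gives: branch(branch(k, k, true), Y, Y2) = branch(X, p(true, p(false, true)), branch(k, n, false)).
Decompose branch/3: true = P,  branch(P, branch(false, 2, n), p(2, false)) = Z,  p(branch(n, n, P), branch(P, P, Z)) = Y1.
Bind P := true; substituting into the 2 remaining equations that mention P gives: branch(true, branch(false, 2, n), p(2, false)) = Z,  p(branch(n, n, true), branch(true, true, Z)) = Y1.
Bind Z := branch(true, branch(false, 2, n), p(2, false)); substituting into the one remaining equation that mentions Z gives: p(branch(n, n, true), branch(true, true, branch(true, branch(false, 2, n), p(2, false)))) = Y1.
Bind Y1 := p(branch(n, n, true), branch(true, true, branch(true, branch(false, 2, n), p(2, false)))); no other remaining equation mentions Y1.
Decompose branch/3: branch(k, k, true) = X,  Y = p(true, p(false, true)),  Y2 = branch(k, n, false).
Bind X := branch(k, k, true); no other remaining equation mentions X.
Bind Y := p(true, p(false, true)); no other remaining equation mentions Y.
Bind Y2 := branch(k, n, false).
No equations remain and no clash or occurs-check failure arose, so a unifier exists.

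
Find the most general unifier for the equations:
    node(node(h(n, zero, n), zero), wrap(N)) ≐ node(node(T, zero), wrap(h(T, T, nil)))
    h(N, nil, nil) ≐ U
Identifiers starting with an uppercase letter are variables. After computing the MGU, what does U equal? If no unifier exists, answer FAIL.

Decompose node/2: node(h(n, zero, n), zero) ≐ node(T, zero),  wrap(N) ≐ wrap(h(T, T, nil)).
Decompose node/2: h(n, zero, n) ≐ T,  zero ≐ zero.
Bind T := h(n, zero, n); substituting into the one remaining equation that mentions T gives: wrap(N) ≐ wrap(h(h(n, zero, n), h(n, zero, n), nil)).
Delete trivial equation zero ≐ zero.
Decompose wrap/1: N ≐ h(h(n, zero, n), h(n, zero, n), nil).
Bind N := h(h(n, zero, n), h(n, zero, n), nil); substituting into the remaining equation gives: h(h(h(n, zero, n), h(n, zero, n), nil), nil, nil) ≐ U.
Bind U := h(h(h(n, zero, n), h(n, zero, n), nil), nil, nil).
MGU = { T -> h(n, zero, n), N -> h(h(n, zero, n), h(n, zero, n), nil), U -> h(h(h(n, zero, n), h(n, zero, n), nil), nil, nil) }, so U -> h(h(h(n, zero, n), h(n, zero, n), nil), nil, nil).

h(h(h(n, zero, n), h(n, zero, n), nil), nil, nil)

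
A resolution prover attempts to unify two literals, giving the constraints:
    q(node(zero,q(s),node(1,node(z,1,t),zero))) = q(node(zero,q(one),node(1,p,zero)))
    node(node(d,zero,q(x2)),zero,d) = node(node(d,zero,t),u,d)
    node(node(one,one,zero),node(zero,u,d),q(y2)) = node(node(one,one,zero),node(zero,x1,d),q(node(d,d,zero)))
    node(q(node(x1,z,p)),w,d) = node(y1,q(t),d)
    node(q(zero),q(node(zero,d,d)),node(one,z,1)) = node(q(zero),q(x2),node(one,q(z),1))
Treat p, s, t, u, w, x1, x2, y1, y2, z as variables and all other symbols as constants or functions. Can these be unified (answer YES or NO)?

NO

Decompose q/1: node(zero,q(s),node(1,node(z,1,t),zero)) = node(zero,q(one),node(1,p,zero)).
Decompose node/3: zero = zero,  q(s) = q(one),  node(1,node(z,1,t),zero) = node(1,p,zero).
Delete trivial equation zero = zero.
Decompose q/1: s = one.
Bind s := one; no other remaining equation mentions s.
Decompose node/3: 1 = 1,  node(z,1,t) = p,  zero = zero.
Delete trivial equation 1 = 1.
Bind p := node(z,1,t); substituting into the one remaining equation that mentions p gives: node(q(node(x1,z,node(z,1,t))),w,d) = node(y1,q(t),d).
Delete trivial equation zero = zero.
Decompose node/3: node(d,zero,q(x2)) = node(d,zero,t),  zero = u,  d = d.
Decompose node/3: d = d,  zero = zero,  q(x2) = t.
Delete trivial equation d = d.
Delete trivial equation zero = zero.
Bind t := q(x2); substituting into the one remaining equation that mentions t gives: node(q(node(x1,z,node(z,1,q(x2)))),w,d) = node(y1,q(q(x2)),d). Substituting into the earlier binding gives p := node(z,1,q(x2)).
Bind u := zero; substituting into the one remaining equation that mentions u gives: node(node(one,one,zero),node(zero,zero,d),q(y2)) = node(node(one,one,zero),node(zero,x1,d),q(node(d,d,zero))).
Delete trivial equation d = d.
Decompose node/3: node(one,one,zero) = node(one,one,zero),  node(zero,zero,d) = node(zero,x1,d),  q(y2) = q(node(d,d,zero)).
Delete trivial equation node(one,one,zero) = node(one,one,zero).
Decompose node/3: zero = zero,  zero = x1,  d = d.
Delete trivial equation zero = zero.
Bind x1 := zero; substituting into the one remaining equation that mentions x1 gives: node(q(node(zero,z,node(z,1,q(x2)))),w,d) = node(y1,q(q(x2)),d).
Delete trivial equation d = d.
Decompose q/1: y2 = node(d,d,zero).
Bind y2 := node(d,d,zero); no other remaining equation mentions y2.
Decompose node/3: q(node(zero,z,node(z,1,q(x2)))) = y1,  w = q(q(x2)),  d = d.
Bind y1 := q(node(zero,z,node(z,1,q(x2)))); no other remaining equation mentions y1.
Bind w := q(q(x2)); no other remaining equation mentions w.
Delete trivial equation d = d.
Decompose node/3: q(zero) = q(zero),  q(node(zero,d,d)) = q(x2),  node(one,z,1) = node(one,q(z),1).
Delete trivial equation q(zero) = q(zero).
Decompose q/1: node(zero,d,d) = x2.
Bind x2 := node(zero,d,d); no other remaining equation mentions x2. Substituting into the earlier bindings gives p := node(z,1,q(node(zero,d,d))), t := q(node(zero,d,d)), y1 := q(node(zero,z,node(z,1,q(node(zero,d,d))))), w := q(q(node(zero,d,d))).
Decompose node/3: one = one,  z = q(z),  1 = 1.
Delete trivial equation one = one.
Occurs check fails: z occurs in q(z); the equation z = q(z) has no finite solution.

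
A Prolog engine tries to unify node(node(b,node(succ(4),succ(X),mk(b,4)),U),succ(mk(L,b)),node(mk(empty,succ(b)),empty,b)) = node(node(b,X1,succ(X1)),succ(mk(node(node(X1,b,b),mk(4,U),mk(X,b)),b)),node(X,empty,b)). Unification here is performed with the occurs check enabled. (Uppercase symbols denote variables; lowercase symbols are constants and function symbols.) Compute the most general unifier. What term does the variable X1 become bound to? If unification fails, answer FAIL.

node(succ(4),succ(mk(empty,succ(b))),mk(b,4))

Decompose node/3: node(b,node(succ(4),succ(X),mk(b,4)),U) = node(b,X1,succ(X1)),  succ(mk(L,b)) = succ(mk(node(node(X1,b,b),mk(4,U),mk(X,b)),b)),  node(mk(empty,succ(b)),empty,b) = node(X,empty,b).
Decompose node/3: b = b,  node(succ(4),succ(X),mk(b,4)) = X1,  U = succ(X1).
Delete trivial equation b = b.
Bind X1 := node(succ(4),succ(X),mk(b,4)); substituting into the 2 remaining equations that mention X1 gives: U = succ(node(succ(4),succ(X),mk(b,4))),  succ(mk(L,b)) = succ(mk(node(node(node(succ(4),succ(X),mk(b,4)),b,b),mk(4,U),mk(X,b)),b)).
Bind U := succ(node(succ(4),succ(X),mk(b,4))); substituting into the one remaining equation that mentions U gives: succ(mk(L,b)) = succ(mk(node(node(node(succ(4),succ(X),mk(b,4)),b,b),mk(4,succ(node(succ(4),succ(X),mk(b,4)))),mk(X,b)),b)).
Decompose succ/1: mk(L,b) = mk(node(node(node(succ(4),succ(X),mk(b,4)),b,b),mk(4,succ(node(succ(4),succ(X),mk(b,4)))),mk(X,b)),b).
Decompose mk/2: L = node(node(node(succ(4),succ(X),mk(b,4)),b,b),mk(4,succ(node(succ(4),succ(X),mk(b,4)))),mk(X,b)),  b = b.
Bind L := node(node(node(succ(4),succ(X),mk(b,4)),b,b),mk(4,succ(node(succ(4),succ(X),mk(b,4)))),mk(X,b)); no other remaining equation mentions L.
Delete trivial equation b = b.
Decompose node/3: mk(empty,succ(b)) = X,  empty = empty,  b = b.
Bind X := mk(empty,succ(b)); no other remaining equation mentions X. Substituting into the earlier bindings gives X1 := node(succ(4),succ(mk(empty,succ(b))),mk(b,4)), U := succ(node(succ(4),succ(mk(empty,succ(b))),mk(b,4))), L := node(node(node(succ(4),succ(mk(empty,succ(b))),mk(b,4)),b,b),mk(4,succ(node(succ(4),succ(mk(empty,succ(b))),mk(b,4)))),mk(mk(empty,succ(b)),b)).
Delete trivial equation empty = empty.
Delete trivial equation b = b.
MGU = { X1 ↦ node(succ(4),succ(mk(empty,succ(b))),mk(b,4)), U ↦ succ(node(succ(4),succ(mk(empty,succ(b))),mk(b,4))), L ↦ node(node(node(succ(4),succ(mk(empty,succ(b))),mk(b,4)),b,b),mk(4,succ(node(succ(4),succ(mk(empty,succ(b))),mk(b,4)))),mk(mk(empty,succ(b)),b)), X ↦ mk(empty,succ(b)) }, so X1 ↦ node(succ(4),succ(mk(empty,succ(b))),mk(b,4)).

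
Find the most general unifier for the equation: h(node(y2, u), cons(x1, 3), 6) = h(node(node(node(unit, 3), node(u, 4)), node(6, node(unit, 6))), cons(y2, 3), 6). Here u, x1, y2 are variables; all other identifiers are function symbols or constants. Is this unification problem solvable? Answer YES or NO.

Decompose h/3: node(y2, u) = node(node(node(unit, 3), node(u, 4)), node(6, node(unit, 6))),  cons(x1, 3) = cons(y2, 3),  6 = 6.
Decompose node/2: y2 = node(node(unit, 3), node(u, 4)),  u = node(6, node(unit, 6)).
Bind y2 := node(node(unit, 3), node(u, 4)); substituting into the one remaining equation that mentions y2 gives: cons(x1, 3) = cons(node(node(unit, 3), node(u, 4)), 3).
Bind u := node(6, node(unit, 6)); substituting into the one remaining equation that mentions u gives: cons(x1, 3) = cons(node(node(unit, 3), node(node(6, node(unit, 6)), 4)), 3). Substituting into the earlier binding gives y2 := node(node(unit, 3), node(node(6, node(unit, 6)), 4)).
Decompose cons/2: x1 = node(node(unit, 3), node(node(6, node(unit, 6)), 4)),  3 = 3.
Bind x1 := node(node(unit, 3), node(node(6, node(unit, 6)), 4)); no other remaining equation mentions x1.
Delete trivial equation 3 = 3.
Delete trivial equation 6 = 6.
No equations remain and no clash or occurs-check failure arose, so a unifier exists.

YES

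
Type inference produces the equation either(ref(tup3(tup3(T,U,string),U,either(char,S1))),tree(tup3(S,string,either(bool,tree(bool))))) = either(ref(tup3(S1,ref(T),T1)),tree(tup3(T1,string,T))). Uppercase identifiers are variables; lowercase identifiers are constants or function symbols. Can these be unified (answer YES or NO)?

Decompose either/2: ref(tup3(tup3(T,U,string),U,either(char,S1))) = ref(tup3(S1,ref(T),T1)),  tree(tup3(S,string,either(bool,tree(bool)))) = tree(tup3(T1,string,T)).
Decompose ref/1: tup3(tup3(T,U,string),U,either(char,S1)) = tup3(S1,ref(T),T1).
Decompose tup3/3: tup3(T,U,string) = S1,  U = ref(T),  either(char,S1) = T1.
Bind S1 := tup3(T,U,string); substituting into the one remaining equation that mentions S1 gives: either(char,tup3(T,U,string)) = T1.
Bind U := ref(T); substituting into the one remaining equation that mentions U gives: either(char,tup3(T,ref(T),string)) = T1. Substituting into the earlier binding gives S1 := tup3(T,ref(T),string).
Bind T1 := either(char,tup3(T,ref(T),string)); substituting into the remaining equation gives: tree(tup3(S,string,either(bool,tree(bool)))) = tree(tup3(either(char,tup3(T,ref(T),string)),string,T)).
Decompose tree/1: tup3(S,string,either(bool,tree(bool))) = tup3(either(char,tup3(T,ref(T),string)),string,T).
Decompose tup3/3: S = either(char,tup3(T,ref(T),string)),  string = string,  either(bool,tree(bool)) = T.
Bind S := either(char,tup3(T,ref(T),string)); no other remaining equation mentions S.
Delete trivial equation string = string.
Bind T := either(bool,tree(bool)). Substituting into the earlier bindings gives S1 := tup3(either(bool,tree(bool)),ref(either(bool,tree(bool))),string), U := ref(either(bool,tree(bool))), T1 := either(char,tup3(either(bool,tree(bool)),ref(either(bool,tree(bool))),string)), S := either(char,tup3(either(bool,tree(bool)),ref(either(bool,tree(bool))),string)).
No equations remain and no clash or occurs-check failure arose, so a unifier exists.

YES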